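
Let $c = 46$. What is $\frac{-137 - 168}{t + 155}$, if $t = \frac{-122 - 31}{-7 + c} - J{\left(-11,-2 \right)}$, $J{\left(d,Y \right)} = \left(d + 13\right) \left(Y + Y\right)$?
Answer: $- \frac{3965}{2068} \approx -1.9173$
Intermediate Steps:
$J{\left(d,Y \right)} = 2 Y \left(13 + d\right)$ ($J{\left(d,Y \right)} = \left(13 + d\right) 2 Y = 2 Y \left(13 + d\right)$)
$t = \frac{53}{13}$ ($t = \frac{-122 - 31}{-7 + 46} - 2 \left(-2\right) \left(13 - 11\right) = - \frac{153}{39} - 2 \left(-2\right) 2 = \left(-153\right) \frac{1}{39} - -8 = - \frac{51}{13} + 8 = \frac{53}{13} \approx 4.0769$)
$\frac{-137 - 168}{t + 155} = \frac{-137 - 168}{\frac{53}{13} + 155} = - \frac{305}{\frac{2068}{13}} = \left(-305\right) \frac{13}{2068} = - \frac{3965}{2068}$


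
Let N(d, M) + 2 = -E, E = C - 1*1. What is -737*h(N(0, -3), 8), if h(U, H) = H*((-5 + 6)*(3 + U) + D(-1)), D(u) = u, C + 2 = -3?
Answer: -35376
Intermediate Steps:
C = -5 (C = -2 - 3 = -5)
E = -6 (E = -5 - 1*1 = -5 - 1 = -6)
N(d, M) = 4 (N(d, M) = -2 - 1*(-6) = -2 + 6 = 4)
h(U, H) = H*(2 + U) (h(U, H) = H*((-5 + 6)*(3 + U) - 1) = H*(1*(3 + U) - 1) = H*((3 + U) - 1) = H*(2 + U))
-737*h(N(0, -3), 8) = -5896*(2 + 4) = -5896*6 = -737*48 = -35376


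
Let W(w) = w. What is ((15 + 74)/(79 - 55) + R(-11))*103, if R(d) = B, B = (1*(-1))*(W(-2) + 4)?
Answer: 4223/24 ≈ 175.96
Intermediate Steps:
B = -2 (B = (1*(-1))*(-2 + 4) = -1*2 = -2)
R(d) = -2
((15 + 74)/(79 - 55) + R(-11))*103 = ((15 + 74)/(79 - 55) - 2)*103 = (89/24 - 2)*103 = (41/24)*103 = 4223/24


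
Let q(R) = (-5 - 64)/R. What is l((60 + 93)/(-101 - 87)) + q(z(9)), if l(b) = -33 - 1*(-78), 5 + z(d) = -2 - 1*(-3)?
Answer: 249/4 ≈ 62.250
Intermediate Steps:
z(d) = -4 (z(d) = -5 + (-2 - 1*(-3)) = -5 + (-2 + 3) = -5 + 1 = -4)
q(R) = -69/R
l(b) = 45 (l(b) = -33 + 78 = 45)
l((60 + 93)/(-101 - 87)) + q(z(9)) = 45 - 69/(-4) = 45 - 69*(-¼) = 45 + 69/4 = 249/4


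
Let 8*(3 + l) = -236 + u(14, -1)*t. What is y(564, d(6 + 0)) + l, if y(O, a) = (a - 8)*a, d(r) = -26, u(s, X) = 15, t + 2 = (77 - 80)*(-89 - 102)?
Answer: 15377/8 ≈ 1922.1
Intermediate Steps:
t = 571 (t = -2 + (77 - 80)*(-89 - 102) = -2 - 3*(-191) = -2 + 573 = 571)
l = 8305/8 (l = -3 + (-236 + 15*571)/8 = -3 + (-236 + 8565)/8 = -3 + (1/8)*8329 = -3 + 8329/8 = 8305/8 ≈ 1038.1)
y(O, a) = a*(-8 + a) (y(O, a) = (-8 + a)*a = a*(-8 + a))
y(564, d(6 + 0)) + l = -26*(-8 - 26) + 8305/8 = -26*(-34) + 8305/8 = 884 + 8305/8 = 15377/8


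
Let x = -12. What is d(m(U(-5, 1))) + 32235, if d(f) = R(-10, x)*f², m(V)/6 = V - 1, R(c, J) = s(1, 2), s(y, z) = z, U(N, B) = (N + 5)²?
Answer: 32307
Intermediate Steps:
U(N, B) = (5 + N)²
R(c, J) = 2
m(V) = -6 + 6*V (m(V) = 6*(V - 1) = 6*(-1 + V) = -6 + 6*V)
d(f) = 2*f²
d(m(U(-5, 1))) + 32235 = 2*(-6 + 6*(5 - 5)²)² + 32235 = 2*(-6 + 6*0²)² + 32235 = 2*(-6 + 6*0)² + 32235 = 2*(-6 + 0)² + 32235 = 2*(-6)² + 32235 = 2*36 + 32235 = 72 + 32235 = 32307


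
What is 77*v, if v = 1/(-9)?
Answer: -77/9 ≈ -8.5556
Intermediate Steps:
v = -1/9 (v = 1*(-1/9) = -1/9 ≈ -0.11111)
77*v = 77*(-1/9) = -77/9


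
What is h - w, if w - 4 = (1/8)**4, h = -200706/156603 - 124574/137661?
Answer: -182102447901701/29434027462656 ≈ -6.1868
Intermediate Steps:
h = -15712683596/7186041861 (h = -200706*1/156603 - 124574*1/137661 = -66902/52201 - 124574/137661 = -15712683596/7186041861 ≈ -2.1866)
w = 16385/4096 (w = 4 + (1/8)**4 = 4 + 1/4096 = 16385/4096 ≈ 4.0002)
h - w = -15712683596/7186041861 - 1*16385/4096 = -15712683596/7186041861 - 16385/4096 = -182102447901701/29434027462656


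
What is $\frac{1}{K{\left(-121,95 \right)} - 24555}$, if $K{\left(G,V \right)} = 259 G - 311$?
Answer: $- \frac{1}{56205} \approx -1.7792 \cdot 10^{-5}$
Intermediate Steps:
$K{\left(G,V \right)} = -311 + 259 G$
$\frac{1}{K{\left(-121,95 \right)} - 24555} = \frac{1}{\left(-311 + 259 \left(-121\right)\right) - 24555} = \frac{1}{\left(-311 - 31339\right) - 24555} = \frac{1}{-31650 - 24555} = \frac{1}{-56205} = - \frac{1}{56205}$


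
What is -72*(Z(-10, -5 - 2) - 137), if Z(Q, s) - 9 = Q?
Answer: 9936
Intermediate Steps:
Z(Q, s) = 9 + Q
-72*(Z(-10, -5 - 2) - 137) = -72*((9 - 10) - 137) = -72*(-1 - 137) = -72*(-138) = 9936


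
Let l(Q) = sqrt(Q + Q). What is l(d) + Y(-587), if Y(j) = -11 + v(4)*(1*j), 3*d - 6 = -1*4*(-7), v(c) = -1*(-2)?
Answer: -1185 + 2*sqrt(51)/3 ≈ -1180.2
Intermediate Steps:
v(c) = 2
d = 34/3 (d = 2 + (-1*4*(-7))/3 = 2 + (-4*(-7))/3 = 2 + (1/3)*28 = 2 + 28/3 = 34/3 ≈ 11.333)
Y(j) = -11 + 2*j (Y(j) = -11 + 2*(1*j) = -11 + 2*j)
l(Q) = sqrt(2)*sqrt(Q) (l(Q) = sqrt(2*Q) = sqrt(2)*sqrt(Q))
l(d) + Y(-587) = sqrt(2)*sqrt(34/3) + (-11 + 2*(-587)) = sqrt(2)*(sqrt(102)/3) + (-11 - 1174) = 2*sqrt(51)/3 - 1185 = -1185 + 2*sqrt(51)/3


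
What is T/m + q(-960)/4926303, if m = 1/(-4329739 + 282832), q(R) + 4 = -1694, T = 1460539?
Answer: -9705909732933256739/1642101 ≈ -5.9107e+12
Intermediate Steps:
q(R) = -1698 (q(R) = -4 - 1694 = -1698)
m = -1/4046907 (m = 1/(-4046907) = -1/4046907 ≈ -2.4710e-7)
T/m + q(-960)/4926303 = 1460539/(-1/4046907) - 1698/4926303 = 1460539*(-4046907) - 1698*1/4926303 = -5910665502873 - 566/1642101 = -9705909732933256739/1642101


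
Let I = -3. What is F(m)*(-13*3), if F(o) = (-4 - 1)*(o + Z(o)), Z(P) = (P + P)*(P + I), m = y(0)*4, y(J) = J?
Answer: 0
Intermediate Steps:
m = 0 (m = 0*4 = 0)
Z(P) = 2*P*(-3 + P) (Z(P) = (P + P)*(P - 3) = (2*P)*(-3 + P) = 2*P*(-3 + P))
F(o) = -5*o - 10*o*(-3 + o) (F(o) = (-4 - 1)*(o + 2*o*(-3 + o)) = -5*(o + 2*o*(-3 + o)) = -5*o - 10*o*(-3 + o))
F(m)*(-13*3) = (5*0*(5 - 2*0))*(-13*3) = (5*0*(5 + 0))*(-39) = (5*0*5)*(-39) = 0*(-39) = 0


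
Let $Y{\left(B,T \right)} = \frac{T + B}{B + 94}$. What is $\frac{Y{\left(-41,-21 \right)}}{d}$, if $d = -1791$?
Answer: $\frac{62}{94923} \approx 0.00065316$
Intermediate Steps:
$Y{\left(B,T \right)} = \frac{B + T}{94 + B}$
$\frac{Y{\left(-41,-21 \right)}}{d} = \frac{\frac{1}{94 - 41} \left(-41 - 21\right)}{-1791} = \frac{1}{53} \left(-62\right) \left(- \frac{1}{1791}\right) = \left(- \frac{62}{53}\right) \left(- \frac{1}{1791}\right) = \frac{62}{94923}$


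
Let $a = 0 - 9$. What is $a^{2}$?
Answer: $81$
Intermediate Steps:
$a = -9$ ($a = 0 - 9 = -9$)
$a^{2} = \left(-9\right)^{2} = 81$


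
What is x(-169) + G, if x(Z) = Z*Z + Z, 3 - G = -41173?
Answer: 69568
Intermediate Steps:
G = 41176 (G = 3 - 1*(-41173) = 3 + 41173 = 41176)
x(Z) = Z + Z² (x(Z) = Z² + Z = Z + Z²)
x(-169) + G = -169*(1 - 169) + 41176 = -169*(-168) + 41176 = 28392 + 41176 = 69568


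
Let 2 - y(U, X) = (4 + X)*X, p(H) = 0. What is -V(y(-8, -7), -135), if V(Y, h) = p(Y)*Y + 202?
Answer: -202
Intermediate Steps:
y(U, X) = 2 - X*(4 + X) (y(U, X) = 2 - (4 + X)*X = 2 - X*(4 + X))
V(Y, h) = 202 (V(Y, h) = 0*Y + 202 = 0 + 202 = 202)
-V(y(-8, -7), -135) = -1*202 = -202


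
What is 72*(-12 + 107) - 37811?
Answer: -30971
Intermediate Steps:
72*(-12 + 107) - 37811 = 72*95 - 37811 = 6840 - 37811 = -30971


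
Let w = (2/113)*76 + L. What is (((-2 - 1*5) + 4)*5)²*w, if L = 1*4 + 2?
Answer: 186750/113 ≈ 1652.7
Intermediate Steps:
L = 6 (L = 4 + 2 = 6)
w = 830/113 (w = (2/113)*76 + 6 = 152/113 + 6 = 830/113 ≈ 7.3451)
(((-2 - 1*5) + 4)*5)²*w = (((-2 - 1*5) + 4)*5)²*(830/113) = (((-2 - 5) + 4)*5)²*(830/113) = ((-7 + 4)*5)²*(830/113) = (-3*5)²*(830/113) = (-15)²*(830/113) = 225*(830/113) = 186750/113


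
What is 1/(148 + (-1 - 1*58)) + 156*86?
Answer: 1194025/89 ≈ 13416.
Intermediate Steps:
1/(148 + (-1 - 1*58)) + 156*86 = 1/(148 + (-1 - 58)) + 13416 = 1/(148 - 59) + 13416 = 1/89 + 13416 = 1194025/89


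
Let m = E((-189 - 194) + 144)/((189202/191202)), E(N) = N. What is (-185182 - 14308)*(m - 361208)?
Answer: 6821258651210030/94601 ≈ 7.2106e+10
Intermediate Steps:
m = -22848639/94601 (m = ((-189 - 194) + 144)/((189202/191202)) = (-383 + 144)/((189202*(1/191202))) = -239/94601/95601 = -239*95601/94601 = -22848639/94601 ≈ -241.53)
(-185182 - 14308)*(m - 361208) = (-185182 - 14308)*(-22848639/94601 - 361208) = -199490*(-34193486647/94601) = 6821258651210030/94601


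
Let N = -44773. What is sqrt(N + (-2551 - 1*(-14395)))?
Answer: I*sqrt(32929) ≈ 181.46*I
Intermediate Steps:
sqrt(N + (-2551 - 1*(-14395))) = sqrt(-44773 + (-2551 - 1*(-14395))) = sqrt(-44773 + (-2551 + 14395)) = sqrt(-44773 + 11844) = sqrt(-32929) = I*sqrt(32929)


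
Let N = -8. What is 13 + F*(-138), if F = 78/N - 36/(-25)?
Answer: 57989/50 ≈ 1159.8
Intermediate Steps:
F = -831/100 (F = 78/(-8) - 36/(-25) = 78*(-⅛) - 36*(-1/25) = -39/4 + 36/25 = -831/100 ≈ -8.3100)
13 + F*(-138) = 13 - 831/100*(-138) = 13 + 57339/50 = 57989/50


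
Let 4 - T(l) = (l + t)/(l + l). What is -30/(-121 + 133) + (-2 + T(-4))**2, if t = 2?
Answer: 9/16 ≈ 0.56250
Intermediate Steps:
T(l) = 4 - (2 + l)/(2*l) (T(l) = 4 - (l + 2)/(l + l) = 4 - (2 + l)/(2*l))
-30/(-121 + 133) + (-2 + T(-4))**2 = -30/(-121 + 133) + (-2 + (7/2 - 1/(-4)))**2 = -30/12 + (-2 + (7/2 - 1*(-1/4)))**2 = (1/12)*(-30) + (-2 + (7/2 + 1/4))**2 = -5/2 + (-2 + 15/4)**2 = -5/2 + (7/4)**2 = -5/2 + 49/16 = 9/16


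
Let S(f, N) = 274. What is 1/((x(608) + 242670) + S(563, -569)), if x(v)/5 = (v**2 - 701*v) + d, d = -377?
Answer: -1/41661 ≈ -2.4003e-5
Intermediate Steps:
x(v) = -1885 - 3505*v + 5*v**2 (x(v) = 5*((v**2 - 701*v) - 377) = 5*(-377 + v**2 - 701*v) = -1885 - 3505*v + 5*v**2)
1/((x(608) + 242670) + S(563, -569)) = 1/(((-1885 - 3505*608 + 5*608**2) + 242670) + 274) = 1/(((-1885 - 2131040 + 5*369664) + 242670) + 274) = 1/(((-1885 - 2131040 + 1848320) + 242670) + 274) = 1/((-284605 + 242670) + 274) = 1/(-41935 + 274) = 1/(-41661) = -1/41661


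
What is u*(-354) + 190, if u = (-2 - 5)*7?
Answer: 17536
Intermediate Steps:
u = -49 (u = -7*7 = -49)
u*(-354) + 190 = -49*(-354) + 190 = 17346 + 190 = 17536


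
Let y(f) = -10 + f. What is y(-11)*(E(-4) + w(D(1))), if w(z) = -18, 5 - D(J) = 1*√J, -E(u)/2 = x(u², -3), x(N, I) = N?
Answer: 1050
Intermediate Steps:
E(u) = -2*u²
D(J) = 5 - √J
y(-11)*(E(-4) + w(D(1))) = (-10 - 11)*(-2*(-4)² - 18) = -21*(-2*16 - 18) = -21*(-32 - 18) = -21*(-50) = 1050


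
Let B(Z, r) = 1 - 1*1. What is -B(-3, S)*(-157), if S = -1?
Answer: 0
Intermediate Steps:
B(Z, r) = 0 (B(Z, r) = 1 - 1 = 0)
-B(-3, S)*(-157) = -0*(-157) = -1*0 = 0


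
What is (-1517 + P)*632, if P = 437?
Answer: -682560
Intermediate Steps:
(-1517 + P)*632 = (-1517 + 437)*632 = -1080*632 = -682560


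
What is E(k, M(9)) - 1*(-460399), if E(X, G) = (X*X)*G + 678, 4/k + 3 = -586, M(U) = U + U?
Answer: 159957294205/346921 ≈ 4.6108e+5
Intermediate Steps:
M(U) = 2*U
k = -4/589 (k = 4/(-3 - 586) = 4/(-589) = 4*(-1/589) = -4/589 ≈ -0.0067912)
E(X, G) = 678 + G*X² (E(X, G) = X²*G + 678 = G*X² + 678 = 678 + G*X²)
E(k, M(9)) - 1*(-460399) = (678 + (2*9)*(-4/589)²) - 1*(-460399) = (678 + 18*(16/346921)) + 460399 = (678 + 288/346921) + 460399 = 235212726/346921 + 460399 = 159957294205/346921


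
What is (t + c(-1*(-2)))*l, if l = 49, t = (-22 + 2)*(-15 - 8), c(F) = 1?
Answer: 22589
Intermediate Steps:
t = 460 (t = -20*(-23) = 460)
(t + c(-1*(-2)))*l = (460 + 1)*49 = 461*49 = 22589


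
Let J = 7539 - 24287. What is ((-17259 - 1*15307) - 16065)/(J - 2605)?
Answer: 48631/19353 ≈ 2.5128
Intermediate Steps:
J = -16748
((-17259 - 1*15307) - 16065)/(J - 2605) = ((-17259 - 1*15307) - 16065)/(-16748 - 2605) = ((-17259 - 15307) - 16065)/(-19353) = (-32566 - 16065)*(-1/19353) = -48631*(-1/19353) = 48631/19353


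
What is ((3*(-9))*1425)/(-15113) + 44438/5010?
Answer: 432175622/37858065 ≈ 11.416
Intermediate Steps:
((3*(-9))*1425)/(-15113) + 44438/5010 = -27*1425*(-1/15113) + 44438*(1/5010) = -38475*(-1/15113) + 22219/2505 = 38475/15113 + 22219/2505 = 432175622/37858065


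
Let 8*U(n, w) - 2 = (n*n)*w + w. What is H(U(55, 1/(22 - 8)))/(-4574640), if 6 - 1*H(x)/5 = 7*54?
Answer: 31/76244 ≈ 0.00040659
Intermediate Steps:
U(n, w) = ¼ + w/8 + w*n²/8 (U(n, w) = ¼ + ((n*n)*w + w)/8 = ¼ + (n²*w + w)/8 = ¼ + (w*n² + w)/8 = ¼ + (w + w*n²)/8 = ¼ + (w/8 + w*n²/8) = ¼ + w/8 + w*n²/8)
H(x) = -1860 (H(x) = 30 - 35*54 = 30 - 5*378 = 30 - 1890 = -1860)
H(U(55, 1/(22 - 8)))/(-4574640) = -1860/(-4574640) = -1860*(-1/4574640) = 31/76244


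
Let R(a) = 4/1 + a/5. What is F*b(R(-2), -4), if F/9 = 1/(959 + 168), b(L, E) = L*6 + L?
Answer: 162/805 ≈ 0.20124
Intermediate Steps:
R(a) = 4 + a/5 (R(a) = 4*1 + a*(⅕) = 4 + a/5)
b(L, E) = 7*L (b(L, E) = 6*L + L = 7*L)
F = 9/1127 (F = 9/(959 + 168) = 9/1127 ≈ 0.0079858)
F*b(R(-2), -4) = 9*(7*(4 + (⅕)*(-2)))/1127 = 9*(7*(4 - ⅖))/1127 = 9*(7*(18/5))/1127 = (9/1127)*(126/5) = 162/805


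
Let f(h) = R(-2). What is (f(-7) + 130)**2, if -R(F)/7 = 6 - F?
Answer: 5476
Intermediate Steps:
R(F) = -42 + 7*F (R(F) = -7*(6 - F) = -42 + 7*F)
f(h) = -56 (f(h) = -42 + 7*(-2) = -42 - 14 = -56)
(f(-7) + 130)**2 = (-56 + 130)**2 = 74**2 = 5476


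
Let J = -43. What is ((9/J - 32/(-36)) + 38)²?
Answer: 224070961/149769 ≈ 1496.1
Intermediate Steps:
((9/J - 32/(-36)) + 38)² = ((9/(-43) - 32/(-36)) + 38)² = ((9*(-1/43) - 32*(-1/36)) + 38)² = ((-9/43 + 8/9) + 38)² = (263/387 + 38)² = (14969/387)² = 224070961/149769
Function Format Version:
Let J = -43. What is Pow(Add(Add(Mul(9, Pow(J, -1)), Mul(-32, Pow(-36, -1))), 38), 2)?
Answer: Rational(224070961, 149769) ≈ 1496.1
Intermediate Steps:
Pow(Add(Add(Mul(9, Pow(J, -1)), Mul(-32, Pow(-36, -1))), 38), 2) = Pow(Add(Add(Mul(9, Pow(-43, -1)), Mul(-32, Pow(-36, -1))), 38), 2) = Pow(Add(Add(Mul(9, Rational(-1, 43)), Mul(-32, Rational(-1, 36))), 38), 2) = Pow(Add(Add(Rational(-9, 43), Rational(8, 9)), 38), 2) = Pow(Add(Rational(263, 387), 38), 2) = Pow(Rational(14969, 387), 2) = Rational(224070961, 149769)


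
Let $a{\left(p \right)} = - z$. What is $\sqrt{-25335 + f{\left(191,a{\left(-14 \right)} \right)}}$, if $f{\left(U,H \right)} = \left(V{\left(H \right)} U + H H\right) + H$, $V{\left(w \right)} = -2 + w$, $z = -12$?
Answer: $i \sqrt{23269} \approx 152.54 i$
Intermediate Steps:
$a{\left(p \right)} = 12$ ($a{\left(p \right)} = \left(-1\right) \left(-12\right) = 12$)
$f{\left(U,H \right)} = H + H^{2} + U \left(-2 + H\right)$ ($f{\left(U,H \right)} = \left(\left(-2 + H\right) U + H H\right) + H = \left(U \left(-2 + H\right) + H^{2}\right) + H = \left(H^{2} + U \left(-2 + H\right)\right) + H = H + H^{2} + U \left(-2 + H\right)$)
$\sqrt{-25335 + f{\left(191,a{\left(-14 \right)} \right)}} = \sqrt{-25335 + \left(12 + 12^{2} + 191 \left(-2 + 12\right)\right)} = \sqrt{-25335 + \left(12 + 144 + 191 \cdot 10\right)} = \sqrt{-25335 + \left(12 + 144 + 1910\right)} = \sqrt{-25335 + 2066} = \sqrt{-23269} = i \sqrt{23269}$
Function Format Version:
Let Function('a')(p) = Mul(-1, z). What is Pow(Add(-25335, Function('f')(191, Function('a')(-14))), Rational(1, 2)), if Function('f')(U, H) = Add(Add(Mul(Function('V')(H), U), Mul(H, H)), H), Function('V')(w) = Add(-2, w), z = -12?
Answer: Mul(I, Pow(23269, Rational(1, 2))) ≈ Mul(152.54, I)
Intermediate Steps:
Function('a')(p) = 12 (Function('a')(p) = Mul(-1, -12) = 12)
Function('f')(U, H) = Add(H, Pow(H, 2), Mul(U, Add(-2, H))) (Function('f')(U, H) = Add(Add(Mul(Add(-2, H), U), Mul(H, H)), H) = Add(Add(Mul(U, Add(-2, H)), Pow(H, 2)), H) = Add(Add(Pow(H, 2), Mul(U, Add(-2, H))), H) = Add(H, Pow(H, 2), Mul(U, Add(-2, H))))
Pow(Add(-25335, Function('f')(191, Function('a')(-14))), Rational(1, 2)) = Pow(Add(-25335, Add(12, Pow(12, 2), Mul(191, Add(-2, 12)))), Rational(1, 2)) = Pow(Add(-25335, Add(12, 144, Mul(191, 10))), Rational(1, 2)) = Pow(Add(-25335, Add(12, 144, 1910)), Rational(1, 2)) = Pow(Add(-25335, 2066), Rational(1, 2)) = Pow(-23269, Rational(1, 2)) = Mul(I, Pow(23269, Rational(1, 2)))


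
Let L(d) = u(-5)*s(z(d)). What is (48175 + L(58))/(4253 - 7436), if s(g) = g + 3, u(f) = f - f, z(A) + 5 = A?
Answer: -48175/3183 ≈ -15.135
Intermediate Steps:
z(A) = -5 + A
u(f) = 0
s(g) = 3 + g
L(d) = 0 (L(d) = 0*(3 + (-5 + d)) = 0*(-2 + d) = 0)
(48175 + L(58))/(4253 - 7436) = (48175 + 0)/(4253 - 7436) = 48175/(-3183) = 48175*(-1/3183) = -48175/3183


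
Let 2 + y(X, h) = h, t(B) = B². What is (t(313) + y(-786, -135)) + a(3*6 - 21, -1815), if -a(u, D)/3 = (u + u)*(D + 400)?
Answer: 72362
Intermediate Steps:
y(X, h) = -2 + h
a(u, D) = -6*u*(400 + D) (a(u, D) = -3*(u + u)*(D + 400) = -3*2*u*(400 + D) = -6*u*(400 + D))
(t(313) + y(-786, -135)) + a(3*6 - 21, -1815) = (313² + (-2 - 135)) - 6*(3*6 - 21)*(400 - 1815) = (97969 - 137) - 6*(18 - 21)*(-1415) = 97832 - 6*(-3)*(-1415) = 97832 - 25470 = 72362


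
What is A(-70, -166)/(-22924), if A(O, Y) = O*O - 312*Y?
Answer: -14173/5731 ≈ -2.4730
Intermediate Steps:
A(O, Y) = O² - 312*Y
A(-70, -166)/(-22924) = ((-70)² - 312*(-166))/(-22924) = (4900 + 51792)*(-1/22924) = 56692*(-1/22924) = -14173/5731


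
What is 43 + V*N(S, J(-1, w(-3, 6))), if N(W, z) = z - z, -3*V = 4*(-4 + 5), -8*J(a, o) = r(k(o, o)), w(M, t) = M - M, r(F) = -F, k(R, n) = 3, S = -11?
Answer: 43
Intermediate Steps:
w(M, t) = 0
J(a, o) = 3/8 (J(a, o) = -(-1)*3/8 = -1/8*(-3) = 3/8)
V = -4/3 (V = -4*(-4 + 5)/3 = -4/3 ≈ -1.3333)
N(W, z) = 0
43 + V*N(S, J(-1, w(-3, 6))) = 43 - 4/3*0 = 43 + 0 = 43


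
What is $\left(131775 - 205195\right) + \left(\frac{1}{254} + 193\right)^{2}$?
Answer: $- \frac{2333510191}{64516} \approx -36170.0$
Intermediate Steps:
$\left(131775 - 205195\right) + \left(\frac{1}{254} + 193\right)^{2} = -73420 + \left(\frac{1}{254} + 193\right)^{2} = -73420 + \left(\frac{49023}{254}\right)^{2} = -73420 + \frac{2403254529}{64516} = - \frac{2333510191}{64516}$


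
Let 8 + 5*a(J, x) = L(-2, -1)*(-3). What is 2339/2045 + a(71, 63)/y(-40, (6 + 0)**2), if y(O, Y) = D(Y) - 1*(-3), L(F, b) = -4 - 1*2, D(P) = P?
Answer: 95311/79755 ≈ 1.1950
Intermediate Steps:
L(F, b) = -6 (L(F, b) = -4 - 2 = -6)
y(O, Y) = 3 + Y (y(O, Y) = Y - 1*(-3) = Y + 3 = 3 + Y)
a(J, x) = 2 (a(J, x) = -8/5 + (-6*(-3))/5 = -8/5 + (1/5)*18 = -8/5 + 18/5 = 2)
2339/2045 + a(71, 63)/y(-40, (6 + 0)**2) = 2339/2045 + 2/(3 + (6 + 0)**2) = 2339*(1/2045) + 2/(3 + 6**2) = 2339/2045 + 2/(3 + 36) = 2339/2045 + 2/39 = 95311/79755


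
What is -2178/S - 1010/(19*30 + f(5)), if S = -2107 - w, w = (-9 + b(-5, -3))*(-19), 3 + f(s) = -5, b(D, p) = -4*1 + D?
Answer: -624727/688169 ≈ -0.90781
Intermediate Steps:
b(D, p) = -4 + D
f(s) = -8 (f(s) = -3 - 5 = -8)
w = 342 (w = (-9 + (-4 - 5))*(-19) = (-9 - 9)*(-19) = -18*(-19) = 342)
S = -2449 (S = -2107 - 1*342 = -2107 - 342 = -2449)
-2178/S - 1010/(19*30 + f(5)) = -2178/(-2449) - 1010/(19*30 - 8) = -2178*(-1/2449) - 1010/(570 - 8) = 2178/2449 - 1010/562 = 2178/2449 - 1010*1/562 = 2178/2449 - 505/281 = -624727/688169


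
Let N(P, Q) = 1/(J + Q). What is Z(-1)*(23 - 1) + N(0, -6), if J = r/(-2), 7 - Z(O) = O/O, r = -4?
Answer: 527/4 ≈ 131.75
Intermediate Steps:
Z(O) = 6 (Z(O) = 7 - O/O = 7 - 1*1 = 7 - 1 = 6)
J = 2 (J = -4/(-2) = -4*(-½) = 2)
N(P, Q) = 1/(2 + Q)
Z(-1)*(23 - 1) + N(0, -6) = 6*(23 - 1) + 1/(2 - 6) = 6*22 + 1/(-4) = 132 - ¼ = 527/4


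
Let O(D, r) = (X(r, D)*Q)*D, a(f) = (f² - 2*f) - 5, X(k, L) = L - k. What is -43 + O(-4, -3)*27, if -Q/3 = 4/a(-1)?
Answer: 605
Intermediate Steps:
a(f) = -5 + f² - 2*f
Q = 6 (Q = -12/(-5 + (-1)² - 2*(-1)) = -12/(-5 + 1 + 2) = -12/(-2) = -12*(-1)/2 = -3*(-2) = 6)
O(D, r) = D*(-6*r + 6*D) (O(D, r) = ((D - r)*6)*D = (-6*r + 6*D)*D = D*(-6*r + 6*D))
-43 + O(-4, -3)*27 = -43 + (6*(-4)*(-4 - 1*(-3)))*27 = -43 + (6*(-4)*(-4 + 3))*27 = -43 + (6*(-4)*(-1))*27 = -43 + 24*27 = -43 + 648 = 605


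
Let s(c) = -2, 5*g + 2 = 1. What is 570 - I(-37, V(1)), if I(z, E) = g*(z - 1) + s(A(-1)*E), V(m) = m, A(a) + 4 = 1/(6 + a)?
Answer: 2822/5 ≈ 564.40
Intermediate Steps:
A(a) = -4 + 1/(6 + a)
g = -1/5 (g = -2/5 + (1/5)*1 = -2/5 + 1/5 = -1/5 ≈ -0.20000)
I(z, E) = -9/5 - z/5 (I(z, E) = -(z - 1)/5 - 2 = -(-1 + z)/5 - 2 = (1/5 - z/5) - 2 = -9/5 - z/5)
570 - I(-37, V(1)) = 570 - (-9/5 - 1/5*(-37)) = 570 - (-9/5 + 37/5) = 570 - 1*28/5 = 570 - 28/5 = 2822/5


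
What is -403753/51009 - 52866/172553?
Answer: -10337919029/1257393711 ≈ -8.2217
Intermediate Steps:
-403753/51009 - 52866/172553 = -403753*1/51009 - 52866*1/172553 = -57679/7287 - 52866/172553 = -10337919029/1257393711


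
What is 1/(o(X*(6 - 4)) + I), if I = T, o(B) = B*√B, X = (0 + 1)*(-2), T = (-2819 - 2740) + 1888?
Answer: -3671/13476305 + 8*I/13476305 ≈ -0.0002724 + 5.9363e-7*I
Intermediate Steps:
T = -3671 (T = -5559 + 1888 = -3671)
X = -2 (X = 1*(-2) = -2)
o(B) = B^(3/2)
I = -3671
1/(o(X*(6 - 4)) + I) = 1/((-2*(6 - 4))^(3/2) - 3671) = 1/((-2*2)^(3/2) - 3671) = 1/((-4)^(3/2) - 3671) = 1/(-8*I - 3671) = 1/(-3671 - 8*I) = (-3671 + 8*I)/13476305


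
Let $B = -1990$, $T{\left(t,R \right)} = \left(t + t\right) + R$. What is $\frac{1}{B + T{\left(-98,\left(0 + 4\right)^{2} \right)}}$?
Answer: $- \frac{1}{2170} \approx -0.00046083$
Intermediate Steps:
$T{\left(t,R \right)} = R + 2 t$ ($T{\left(t,R \right)} = 2 t + R = R + 2 t$)
$\frac{1}{B + T{\left(-98,\left(0 + 4\right)^{2} \right)}} = \frac{1}{-1990 + \left(\left(0 + 4\right)^{2} + 2 \left(-98\right)\right)} = \frac{1}{-1990 - \left(196 - 4^{2}\right)} = \frac{1}{-1990 + \left(16 - 196\right)} = \frac{1}{-1990 - 180} = \frac{1}{-2170} = - \frac{1}{2170}$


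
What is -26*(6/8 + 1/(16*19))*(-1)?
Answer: 2977/152 ≈ 19.586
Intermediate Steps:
-26*(6/8 + 1/(16*19))*(-1) = -26*(6*(1/8) + (1/16)*(1/19))*(-1) = -26*(3/4 + 1/304)*(-1) = -26*229/304*(-1) = -2977/152*(-1) = 2977/152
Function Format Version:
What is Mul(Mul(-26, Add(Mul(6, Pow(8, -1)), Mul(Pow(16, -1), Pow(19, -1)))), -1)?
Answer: Rational(2977, 152) ≈ 19.586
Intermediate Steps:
Mul(Mul(-26, Add(Mul(6, Pow(8, -1)), Mul(Pow(16, -1), Pow(19, -1)))), -1) = Mul(Mul(-26, Add(Mul(6, Rational(1, 8)), Mul(Rational(1, 16), Rational(1, 19)))), -1) = Mul(Mul(-26, Add(Rational(3, 4), Rational(1, 304))), -1) = Mul(Mul(-26, Rational(229, 304)), -1) = Mul(Rational(-2977, 152), -1) = Rational(2977, 152)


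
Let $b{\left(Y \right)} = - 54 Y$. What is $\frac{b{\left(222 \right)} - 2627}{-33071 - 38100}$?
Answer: $\frac{14615}{71171} \approx 0.20535$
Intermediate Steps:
$\frac{b{\left(222 \right)} - 2627}{-33071 - 38100} = \frac{\left(-54\right) 222 - 2627}{-33071 - 38100} = \frac{-11988 - 2627}{-71171} = \left(-14615\right) \left(- \frac{1}{71171}\right) = \frac{14615}{71171}$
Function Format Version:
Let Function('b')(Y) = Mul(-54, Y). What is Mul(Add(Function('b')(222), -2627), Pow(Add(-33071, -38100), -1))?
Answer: Rational(14615, 71171) ≈ 0.20535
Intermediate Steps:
Mul(Add(Function('b')(222), -2627), Pow(Add(-33071, -38100), -1)) = Mul(Add(Mul(-54, 222), -2627), Pow(Add(-33071, -38100), -1)) = Mul(Add(-11988, -2627), Pow(-71171, -1)) = Mul(-14615, Rational(-1, 71171)) = Rational(14615, 71171)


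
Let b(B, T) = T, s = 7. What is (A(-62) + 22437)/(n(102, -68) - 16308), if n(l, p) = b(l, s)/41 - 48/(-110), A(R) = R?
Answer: -50455625/36773171 ≈ -1.3721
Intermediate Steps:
n(l, p) = 1369/2255 (n(l, p) = 7/41 - 48/(-110) = 7*(1/41) - 48*(-1/110) = 7/41 + 24/55 = 1369/2255)
(A(-62) + 22437)/(n(102, -68) - 16308) = (-62 + 22437)/(1369/2255 - 16308) = 22375/(-36773171/2255) = 22375*(-2255/36773171) = -50455625/36773171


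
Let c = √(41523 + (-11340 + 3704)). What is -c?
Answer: -√33887 ≈ -184.08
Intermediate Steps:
c = √33887 (c = √(41523 - 7636) = √33887 ≈ 184.08)
-c = -√33887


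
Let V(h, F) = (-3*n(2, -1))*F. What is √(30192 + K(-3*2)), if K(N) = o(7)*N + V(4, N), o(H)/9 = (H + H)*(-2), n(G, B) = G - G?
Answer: 2*√7926 ≈ 178.06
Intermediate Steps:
n(G, B) = 0
V(h, F) = 0 (V(h, F) = (-3*0)*F = 0*F = 0)
o(H) = -36*H (o(H) = 9*((H + H)*(-2)) = 9*((2*H)*(-2)) = 9*(-4*H) = -36*H)
K(N) = -252*N (K(N) = (-36*7)*N + 0 = -252*N + 0 = -252*N)
√(30192 + K(-3*2)) = √(30192 - (-756)*2) = √(30192 - 252*(-6)) = √(30192 + 1512) = √31704 = 2*√7926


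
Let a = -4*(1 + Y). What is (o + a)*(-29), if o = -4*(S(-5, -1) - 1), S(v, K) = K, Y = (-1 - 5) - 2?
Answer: -1044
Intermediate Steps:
Y = -8 (Y = -6 - 2 = -8)
a = 28 (a = -4*(1 - 8) = -4*(-7) = 28)
o = 8 (o = -4*(-1 - 1) = -4*(-2) = 8)
(o + a)*(-29) = (8 + 28)*(-29) = 36*(-29) = -1044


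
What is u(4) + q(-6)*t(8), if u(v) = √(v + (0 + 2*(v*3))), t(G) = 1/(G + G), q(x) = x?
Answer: -3/8 + 2*√7 ≈ 4.9165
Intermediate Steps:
t(G) = 1/(2*G)
u(v) = √7*√v (u(v) = √(v + (0 + 2*(3*v))) = √(v + (0 + 6*v)) = √(v + 6*v) = √(7*v) = √7*√v)
u(4) + q(-6)*t(8) = √7*√4 - 3/8 = √7*2 - 3/8 = 2*√7 - 6*1/16 = 2*√7 - 3/8 = -3/8 + 2*√7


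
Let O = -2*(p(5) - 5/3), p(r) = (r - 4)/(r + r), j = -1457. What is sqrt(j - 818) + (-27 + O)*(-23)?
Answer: 8234/15 + 5*I*sqrt(91) ≈ 548.93 + 47.697*I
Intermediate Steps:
p(r) = (-4 + r)/(2*r) (p(r) = (-4 + r)/((2*r)) = (-4 + r)*(1/(2*r)) = (-4 + r)/(2*r))
O = 47/15 (O = -2*((1/2)*(-4 + 5)/5 - 5/3) = -2*((1/2)*(1/5)*1 - 5*1/3) = -2*(1/10 - 5/3) = -2*(-47/30) = 47/15 ≈ 3.1333)
sqrt(j - 818) + (-27 + O)*(-23) = sqrt(-1457 - 818) + (-27 + 47/15)*(-23) = sqrt(-2275) - 358/15*(-23) = 5*I*sqrt(91) + 8234/15 = 8234/15 + 5*I*sqrt(91)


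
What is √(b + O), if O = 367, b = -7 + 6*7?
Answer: √402 ≈ 20.050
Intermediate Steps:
b = 35 (b = -7 + 42 = 35)
√(b + O) = √(35 + 367) = √402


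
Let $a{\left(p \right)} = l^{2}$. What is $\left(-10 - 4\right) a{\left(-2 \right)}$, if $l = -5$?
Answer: $-350$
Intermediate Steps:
$a{\left(p \right)} = 25$ ($a{\left(p \right)} = \left(-5\right)^{2} = 25$)
$\left(-10 - 4\right) a{\left(-2 \right)} = \left(-10 - 4\right) 25 = \left(-14\right) 25 = -350$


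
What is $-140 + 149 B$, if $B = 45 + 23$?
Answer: $9992$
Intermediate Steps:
$B = 68$
$-140 + 149 B = -140 + 149 \cdot 68 = -140 + 10132 = 9992$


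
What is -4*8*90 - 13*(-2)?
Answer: -2854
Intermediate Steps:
-4*8*90 - 13*(-2) = -32*90 + 26 = -2880 + 26 = -2854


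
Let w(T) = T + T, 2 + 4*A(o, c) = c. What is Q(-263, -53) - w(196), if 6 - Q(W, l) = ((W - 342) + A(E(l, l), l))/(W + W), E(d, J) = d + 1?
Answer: -814619/2104 ≈ -387.18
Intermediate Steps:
E(d, J) = 1 + d
A(o, c) = -1/2 + c/4
w(T) = 2*T
Q(W, l) = 6 - (-685/2 + W + l/4)/(2*W) (Q(W, l) = 6 - ((W - 342) + (-1/2 + l/4))/(W + W) = 6 - ((-342 + W) + (-1/2 + l/4))/(2*W) = 6 - (-685/2 + W + l/4)*1/(2*W) = 6 - (-685/2 + W + l/4)/(2*W))
Q(-263, -53) - w(196) = (1/8)*(1370 - 1*(-53) + 44*(-263))/(-263) - 2*196 = (1/8)*(-1/263)*(1370 + 53 - 11572) - 1*392 = (1/8)*(-1/263)*(-10149) - 392 = 10149/2104 - 392 = -814619/2104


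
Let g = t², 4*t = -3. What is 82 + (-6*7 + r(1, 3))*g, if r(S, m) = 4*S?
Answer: 485/8 ≈ 60.625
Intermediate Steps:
t = -¾ (t = (¼)*(-3) = -¾ ≈ -0.75000)
g = 9/16 (g = (-¾)² = 9/16 ≈ 0.56250)
82 + (-6*7 + r(1, 3))*g = 82 + (-6*7 + 4*1)*(9/16) = 82 + (-42 + 4)*(9/16) = 82 - 38*9/16 = 82 - 171/8 = 485/8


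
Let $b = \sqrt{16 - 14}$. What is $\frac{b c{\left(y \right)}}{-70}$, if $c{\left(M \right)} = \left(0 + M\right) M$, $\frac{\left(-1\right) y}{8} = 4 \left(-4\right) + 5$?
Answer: $- \frac{3872 \sqrt{2}}{35} \approx -156.45$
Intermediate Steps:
$b = \sqrt{2} \approx 1.4142$
$y = 88$ ($y = - 8 \left(4 \left(-4\right) + 5\right) = - 8 \left(-16 + 5\right) = \left(-8\right) \left(-11\right) = 88$)
$c{\left(M \right)} = M^{2}$ ($c{\left(M \right)} = M M = M^{2}$)
$\frac{b c{\left(y \right)}}{-70} = \frac{\sqrt{2} \cdot 88^{2}}{-70} = \sqrt{2} \cdot 7744 \left(- \frac{1}{70}\right) = 7744 \sqrt{2} \left(- \frac{1}{70}\right) = - \frac{3872 \sqrt{2}}{35}$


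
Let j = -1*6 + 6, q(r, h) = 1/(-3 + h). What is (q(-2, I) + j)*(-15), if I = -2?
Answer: 3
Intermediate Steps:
j = 0 (j = -6 + 6 = 0)
(q(-2, I) + j)*(-15) = (1/(-3 - 2) + 0)*(-15) = (1/(-5) + 0)*(-15) = (-⅕ + 0)*(-15) = -⅕*(-15) = 3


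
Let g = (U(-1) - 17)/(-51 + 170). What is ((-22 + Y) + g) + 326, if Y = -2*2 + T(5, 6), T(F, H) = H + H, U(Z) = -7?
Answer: 37104/119 ≈ 311.80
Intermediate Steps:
T(F, H) = 2*H
Y = 8 (Y = -2*2 + 2*6 = -4 + 12 = 8)
g = -24/119 (g = (-7 - 17)/(-51 + 170) = -24/119 ≈ -0.20168)
((-22 + Y) + g) + 326 = ((-22 + 8) - 24/119) + 326 = (-14 - 24/119) + 326 = -1690/119 + 326 = 37104/119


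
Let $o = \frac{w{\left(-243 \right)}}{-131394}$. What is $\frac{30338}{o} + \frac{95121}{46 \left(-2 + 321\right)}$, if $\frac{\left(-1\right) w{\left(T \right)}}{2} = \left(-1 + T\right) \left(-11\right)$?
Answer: $\frac{5448441396}{7337} \approx 7.426 \cdot 10^{5}$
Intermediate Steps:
$w{\left(T \right)} = -22 + 22 T$ ($w{\left(T \right)} = - 2 \left(-1 + T\right) \left(-11\right) = - 2 \left(11 - 11 T\right) = -22 + 22 T$)
$o = \frac{44}{1077}$ ($o = \frac{-22 + 22 \left(-243\right)}{-131394} = \left(-22 - 5346\right) \left(- \frac{1}{131394}\right) = \left(-5368\right) \left(- \frac{1}{131394}\right) = \frac{44}{1077} \approx 0.040854$)
$\frac{30338}{o} + \frac{95121}{46 \left(-2 + 321\right)} = \frac{30338}{\frac{44}{1077}} + \frac{95121}{46 \left(-2 + 321\right)} = 30338 \cdot \frac{1077}{44} + \frac{95121}{46 \cdot 319} = \frac{1485183}{2} + \frac{95121}{14674} = \frac{5448441396}{7337}$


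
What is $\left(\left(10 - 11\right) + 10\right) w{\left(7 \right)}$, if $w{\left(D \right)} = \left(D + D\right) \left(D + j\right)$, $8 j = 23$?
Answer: $\frac{4977}{4} \approx 1244.3$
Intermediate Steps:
$j = \frac{23}{8}$ ($j = \frac{1}{8} \cdot 23 = \frac{23}{8} \approx 2.875$)
$w{\left(D \right)} = 2 D \left(\frac{23}{8} + D\right)$ ($w{\left(D \right)} = \left(D + D\right) \left(D + \frac{23}{8}\right) = 2 D \left(\frac{23}{8} + D\right)$)
$\left(\left(10 - 11\right) + 10\right) w{\left(7 \right)} = \left(\left(10 - 11\right) + 10\right) \frac{1}{4} \cdot 7 \left(23 + 8 \cdot 7\right) = \left(-1 + 10\right) \frac{1}{4} \cdot 7 \left(23 + 56\right) = 9 \cdot \frac{1}{4} \cdot 7 \cdot 79 = 9 \cdot \frac{553}{4} = \frac{4977}{4}$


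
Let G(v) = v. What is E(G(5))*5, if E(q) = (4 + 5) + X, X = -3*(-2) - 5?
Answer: 50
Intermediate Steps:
X = 1 (X = 6 - 5 = 1)
E(q) = 10 (E(q) = (4 + 5) + 1 = 9 + 1 = 10)
E(G(5))*5 = 10*5 = 50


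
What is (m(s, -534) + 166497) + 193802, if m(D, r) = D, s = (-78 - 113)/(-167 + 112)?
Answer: 19816636/55 ≈ 3.6030e+5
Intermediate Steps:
s = 191/55 (s = -191/(-55) = -191*(-1/55) = 191/55 ≈ 3.4727)
(m(s, -534) + 166497) + 193802 = (191/55 + 166497) + 193802 = 9157526/55 + 193802 = 19816636/55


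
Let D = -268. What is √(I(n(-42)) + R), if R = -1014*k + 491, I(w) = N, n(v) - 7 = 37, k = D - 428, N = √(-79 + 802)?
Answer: √(706235 + √723) ≈ 840.39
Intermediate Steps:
N = √723 ≈ 26.889
k = -696 (k = -268 - 428 = -696)
n(v) = 44 (n(v) = 7 + 37 = 44)
I(w) = √723
R = 706235 (R = -1014*(-696) + 491 = 705744 + 491 = 706235)
√(I(n(-42)) + R) = √(√723 + 706235) = √(706235 + √723)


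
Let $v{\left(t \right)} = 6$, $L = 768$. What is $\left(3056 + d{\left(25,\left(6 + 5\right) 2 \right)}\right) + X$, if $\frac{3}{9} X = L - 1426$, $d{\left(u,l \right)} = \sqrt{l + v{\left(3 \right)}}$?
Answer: $1082 + 2 \sqrt{7} \approx 1087.3$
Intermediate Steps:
$d{\left(u,l \right)} = \sqrt{6 + l}$ ($d{\left(u,l \right)} = \sqrt{l + 6} = \sqrt{6 + l}$)
$X = -1974$ ($X = 3 \left(768 - 1426\right) = 3 \left(-658\right) = -1974$)
$\left(3056 + d{\left(25,\left(6 + 5\right) 2 \right)}\right) + X = \left(3056 + \sqrt{6 + \left(6 + 5\right) 2}\right) - 1974 = \left(3056 + \sqrt{6 + 11 \cdot 2}\right) - 1974 = \left(3056 + \sqrt{6 + 22}\right) - 1974 = \left(3056 + \sqrt{28}\right) - 1974 = \left(3056 + 2 \sqrt{7}\right) - 1974 = 1082 + 2 \sqrt{7}$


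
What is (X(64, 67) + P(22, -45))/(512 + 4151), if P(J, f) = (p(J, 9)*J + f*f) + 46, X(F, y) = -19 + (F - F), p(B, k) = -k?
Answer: 1854/4663 ≈ 0.39760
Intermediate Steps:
X(F, y) = -19 (X(F, y) = -19 + 0 = -19)
P(J, f) = 46 + f² - 9*J (P(J, f) = ((-1*9)*J + f*f) + 46 = (-9*J + f²) + 46 = (f² - 9*J) + 46 = 46 + f² - 9*J)
(X(64, 67) + P(22, -45))/(512 + 4151) = (-19 + (46 + (-45)² - 9*22))/(512 + 4151) = (-19 + (46 + 2025 - 198))/4663 = (-19 + 1873)*(1/4663) = 1854*(1/4663) = 1854/4663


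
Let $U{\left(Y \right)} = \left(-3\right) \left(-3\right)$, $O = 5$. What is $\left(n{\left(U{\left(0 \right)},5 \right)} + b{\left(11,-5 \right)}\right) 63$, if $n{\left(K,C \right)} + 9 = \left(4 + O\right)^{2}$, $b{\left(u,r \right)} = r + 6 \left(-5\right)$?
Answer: $2331$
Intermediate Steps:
$b{\left(u,r \right)} = -30 + r$ ($b{\left(u,r \right)} = r - 30 = -30 + r$)
$U{\left(Y \right)} = 9$
$n{\left(K,C \right)} = 72$ ($n{\left(K,C \right)} = -9 + \left(4 + 5\right)^{2} = -9 + 9^{2} = -9 + 81 = 72$)
$\left(n{\left(U{\left(0 \right)},5 \right)} + b{\left(11,-5 \right)}\right) 63 = \left(72 - 35\right) 63 = 37 \cdot 63 = 2331$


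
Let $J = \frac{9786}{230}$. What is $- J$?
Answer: $- \frac{4893}{115} \approx -42.548$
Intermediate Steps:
$J = \frac{4893}{115}$ ($J = 9786 \cdot \frac{1}{230} = \frac{4893}{115} \approx 42.548$)
$- J = \left(-1\right) \frac{4893}{115} = - \frac{4893}{115}$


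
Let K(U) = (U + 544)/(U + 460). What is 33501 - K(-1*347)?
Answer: 3785416/113 ≈ 33499.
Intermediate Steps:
K(U) = (544 + U)/(460 + U)
33501 - K(-1*347) = 33501 - (544 - 1*347)/(460 - 1*347) = 33501 - (544 - 347)/(460 - 347) = 33501 - 197/113 = 3785416/113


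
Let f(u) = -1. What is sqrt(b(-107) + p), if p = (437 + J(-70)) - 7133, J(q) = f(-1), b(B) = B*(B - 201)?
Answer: sqrt(26259) ≈ 162.05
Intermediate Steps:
b(B) = B*(-201 + B)
J(q) = -1
p = -6697 (p = (437 - 1) - 7133 = 436 - 7133 = -6697)
sqrt(b(-107) + p) = sqrt(-107*(-201 - 107) - 6697) = sqrt(-107*(-308) - 6697) = sqrt(32956 - 6697) = sqrt(26259)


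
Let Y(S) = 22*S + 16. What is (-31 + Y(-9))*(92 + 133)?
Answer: -47925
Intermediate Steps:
Y(S) = 16 + 22*S
(-31 + Y(-9))*(92 + 133) = (-31 + (16 + 22*(-9)))*(92 + 133) = (-31 + (16 - 198))*225 = (-31 - 182)*225 = -213*225 = -47925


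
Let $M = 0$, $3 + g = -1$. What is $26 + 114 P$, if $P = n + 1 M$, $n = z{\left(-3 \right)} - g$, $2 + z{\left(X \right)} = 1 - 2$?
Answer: $140$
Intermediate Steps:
$z{\left(X \right)} = -3$ ($z{\left(X \right)} = -2 + \left(1 - 2\right) = -2 - 1 = -3$)
$g = -4$ ($g = -3 - 1 = -4$)
$n = 1$ ($n = -3 - -4 = -3 + 4 = 1$)
$P = 1$ ($P = 1 + 1 \cdot 0 = 1 + 0 = 1$)
$26 + 114 P = 26 + 114 \cdot 1 = 26 + 114 = 140$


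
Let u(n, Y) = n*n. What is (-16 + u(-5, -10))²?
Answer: 81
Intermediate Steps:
u(n, Y) = n²
(-16 + u(-5, -10))² = (-16 + (-5)²)² = (-16 + 25)² = 9² = 81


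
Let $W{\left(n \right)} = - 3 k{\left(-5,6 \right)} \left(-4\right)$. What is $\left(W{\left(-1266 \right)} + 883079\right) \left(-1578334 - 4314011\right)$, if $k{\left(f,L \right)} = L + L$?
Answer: $-5204254627935$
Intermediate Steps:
$k{\left(f,L \right)} = 2 L$
$W{\left(n \right)} = 144$ ($W{\left(n \right)} = - 3 \cdot 2 \cdot 6 \left(-4\right) = \left(-3\right) 12 \left(-4\right) = \left(-36\right) \left(-4\right) = 144$)
$\left(W{\left(-1266 \right)} + 883079\right) \left(-1578334 - 4314011\right) = \left(144 + 883079\right) \left(-1578334 - 4314011\right) = 883223 \left(-5892345\right) = -5204254627935$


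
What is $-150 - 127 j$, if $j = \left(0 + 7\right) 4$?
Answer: $-3706$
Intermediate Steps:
$j = 28$ ($j = 7 \cdot 4 = 28$)
$-150 - 127 j = -150 - 3556 = -3706$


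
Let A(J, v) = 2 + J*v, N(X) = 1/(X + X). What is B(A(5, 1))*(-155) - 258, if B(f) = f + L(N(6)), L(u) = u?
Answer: -16271/12 ≈ -1355.9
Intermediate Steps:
N(X) = 1/(2*X)
B(f) = 1/12 + f (B(f) = f + (1/2)/6 = f + (1/2)*(1/6) = f + 1/12 = 1/12 + f)
B(A(5, 1))*(-155) - 258 = (1/12 + (2 + 5*1))*(-155) - 258 = (1/12 + (2 + 5))*(-155) - 258 = (1/12 + 7)*(-155) - 258 = (85/12)*(-155) - 258 = -13175/12 - 258 = -16271/12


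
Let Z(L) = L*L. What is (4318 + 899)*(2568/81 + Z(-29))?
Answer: 40976057/9 ≈ 4.5529e+6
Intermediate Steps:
Z(L) = L²
(4318 + 899)*(2568/81 + Z(-29)) = (4318 + 899)*(2568/81 + (-29)²) = 5217*(2568*(1/81) + 841) = 5217*(856/27 + 841) = 5217*(23563/27) = 40976057/9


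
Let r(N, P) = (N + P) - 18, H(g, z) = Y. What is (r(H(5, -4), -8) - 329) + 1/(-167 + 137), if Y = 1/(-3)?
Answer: -10661/30 ≈ -355.37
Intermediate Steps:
Y = -1/3 ≈ -0.33333
H(g, z) = -1/3
r(N, P) = -18 + N + P
(r(H(5, -4), -8) - 329) + 1/(-167 + 137) = ((-18 - 1/3 - 8) - 329) + 1/(-167 + 137) = (-79/3 - 329) + 1/(-30) = -1066/3 - 1/30 = -10661/30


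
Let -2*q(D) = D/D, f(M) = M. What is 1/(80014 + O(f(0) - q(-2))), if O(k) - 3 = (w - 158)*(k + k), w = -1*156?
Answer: 1/79703 ≈ 1.2547e-5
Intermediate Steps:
w = -156
q(D) = -½ (q(D) = -D/(2*D) = -½*1 = -½)
O(k) = 3 - 628*k (O(k) = 3 + (-156 - 158)*(k + k) = 3 - 628*k)
1/(80014 + O(f(0) - q(-2))) = 1/(80014 + (3 - 628*(0 - 1*(-½)))) = 1/(80014 + (3 - 628*(0 + ½))) = 1/(80014 + (3 - 628*½)) = 1/(80014 + (3 - 314)) = 1/(80014 - 311) = 1/79703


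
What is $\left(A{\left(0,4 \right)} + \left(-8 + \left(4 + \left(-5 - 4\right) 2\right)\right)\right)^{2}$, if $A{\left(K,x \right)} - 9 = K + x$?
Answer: $81$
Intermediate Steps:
$A{\left(K,x \right)} = 9 + K + x$ ($A{\left(K,x \right)} = 9 + \left(K + x\right) = 9 + K + x$)
$\left(A{\left(0,4 \right)} + \left(-8 + \left(4 + \left(-5 - 4\right) 2\right)\right)\right)^{2} = \left(\left(9 + 0 + 4\right) + \left(-8 + \left(4 + \left(-5 - 4\right) 2\right)\right)\right)^{2} = \left(13 + \left(-8 + \left(4 + \left(-5 - 4\right) 2\right)\right)\right)^{2} = \left(13 + \left(-8 + \left(4 - 18\right)\right)\right)^{2} = \left(13 - 22\right)^{2} = \left(-9\right)^{2} = 81$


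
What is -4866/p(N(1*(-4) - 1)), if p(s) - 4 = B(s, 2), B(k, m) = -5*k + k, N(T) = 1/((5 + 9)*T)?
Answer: -85155/71 ≈ -1199.4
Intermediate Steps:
N(T) = 1/(14*T)
B(k, m) = -4*k
p(s) = 4 - 4*s
-4866/p(N(1*(-4) - 1)) = -4866/(4 - 2/(7*(1*(-4) - 1))) = -4866/(4 - 2/(7*(-4 - 1))) = -4866/(4 - 2/(7*(-5))) = -4866/(4 - 2*(-1)/(7*5)) = -4866/(4 - 4*(-1/70)) = -4866/(4 + 2/35) = -4866/142/35 = -4866*35/142 = -85155/71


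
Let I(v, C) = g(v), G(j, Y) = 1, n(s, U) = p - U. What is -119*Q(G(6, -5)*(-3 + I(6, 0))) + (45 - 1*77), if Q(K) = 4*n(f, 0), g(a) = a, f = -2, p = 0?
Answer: -32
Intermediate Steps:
n(s, U) = -U (n(s, U) = 0 - U = -U)
I(v, C) = v
Q(K) = 0 (Q(K) = 4*(-1*0) = 4*0 = 0)
-119*Q(G(6, -5)*(-3 + I(6, 0))) + (45 - 1*77) = -119*0 + (45 - 1*77) = 0 + (45 - 77) = 0 - 32 = -32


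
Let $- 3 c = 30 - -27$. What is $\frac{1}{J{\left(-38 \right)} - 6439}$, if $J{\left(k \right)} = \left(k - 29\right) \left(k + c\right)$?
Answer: $- \frac{1}{2620} \approx -0.00038168$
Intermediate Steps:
$c = -19$ ($c = - \frac{30 - -27}{3} = - \frac{30 + 27}{3} = \left(- \frac{1}{3}\right) 57 = -19$)
$J{\left(k \right)} = \left(-29 + k\right) \left(-19 + k\right)$ ($J{\left(k \right)} = \left(k - 29\right) \left(k - 19\right) = \left(-29 + k\right) \left(-19 + k\right)$)
$\frac{1}{J{\left(-38 \right)} - 6439} = \frac{1}{\left(551 + \left(-38\right)^{2} - -1824\right) - 6439} = \frac{1}{\left(551 + 1444 + 1824\right) - 6439} = \frac{1}{3819 - 6439} = \frac{1}{-2620} = - \frac{1}{2620}$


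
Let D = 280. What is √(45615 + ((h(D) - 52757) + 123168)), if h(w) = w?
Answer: √116306 ≈ 341.04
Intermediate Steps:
√(45615 + ((h(D) - 52757) + 123168)) = √(45615 + ((280 - 52757) + 123168)) = √(45615 + (-52477 + 123168)) = √(45615 + 70691) = √116306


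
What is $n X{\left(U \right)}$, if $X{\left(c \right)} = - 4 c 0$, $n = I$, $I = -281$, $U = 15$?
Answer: $0$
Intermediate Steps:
$n = -281$
$X{\left(c \right)} = 0$
$n X{\left(U \right)} = \left(-281\right) 0 = 0$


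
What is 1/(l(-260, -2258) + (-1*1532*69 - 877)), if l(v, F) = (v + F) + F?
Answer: -1/111361 ≈ -8.9798e-6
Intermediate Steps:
l(v, F) = v + 2*F (l(v, F) = (F + v) + F = v + 2*F)
1/(l(-260, -2258) + (-1*1532*69 - 877)) = 1/((-260 + 2*(-2258)) + (-1*1532*69 - 877)) = 1/((-260 - 4516) + (-1532*69 - 877)) = 1/(-4776 + (-105708 - 877)) = 1/(-4776 - 106585) = 1/(-111361) = -1/111361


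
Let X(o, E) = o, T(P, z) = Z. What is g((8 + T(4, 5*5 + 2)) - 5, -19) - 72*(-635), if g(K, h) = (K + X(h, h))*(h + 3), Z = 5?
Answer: 45896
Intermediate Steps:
T(P, z) = 5
g(K, h) = (3 + h)*(K + h) (g(K, h) = (K + h)*(h + 3) = (K + h)*(3 + h) = (3 + h)*(K + h))
g((8 + T(4, 5*5 + 2)) - 5, -19) - 72*(-635) = ((-19)² + 3*((8 + 5) - 5) + 3*(-19) + ((8 + 5) - 5)*(-19)) - 72*(-635) = (361 + 3*(13 - 5) - 57 + (13 - 5)*(-19)) + 45720 = (361 + 3*8 - 57 + 8*(-19)) + 45720 = (361 + 24 - 57 - 152) + 45720 = 176 + 45720 = 45896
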